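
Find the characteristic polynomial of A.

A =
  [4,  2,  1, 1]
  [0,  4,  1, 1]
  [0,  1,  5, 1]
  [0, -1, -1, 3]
x^4 - 16*x^3 + 96*x^2 - 256*x + 256

Expanding det(x·I − A) (e.g. by cofactor expansion or by noting that A is similar to its Jordan form J, which has the same characteristic polynomial as A) gives
  χ_A(x) = x^4 - 16*x^3 + 96*x^2 - 256*x + 256
which factors as (x - 4)^4. The eigenvalues (with algebraic multiplicities) are λ = 4 with multiplicity 4.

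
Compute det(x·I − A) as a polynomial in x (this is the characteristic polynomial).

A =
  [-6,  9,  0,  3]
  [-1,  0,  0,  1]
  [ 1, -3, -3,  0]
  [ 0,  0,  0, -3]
x^4 + 12*x^3 + 54*x^2 + 108*x + 81

Expanding det(x·I − A) (e.g. by cofactor expansion or by noting that A is similar to its Jordan form J, which has the same characteristic polynomial as A) gives
  χ_A(x) = x^4 + 12*x^3 + 54*x^2 + 108*x + 81
which factors as (x + 3)^4. The eigenvalues (with algebraic multiplicities) are λ = -3 with multiplicity 4.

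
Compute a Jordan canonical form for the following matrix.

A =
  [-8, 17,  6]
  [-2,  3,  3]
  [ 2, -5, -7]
J_3(-4)

The characteristic polynomial is
  det(x·I − A) = x^3 + 12*x^2 + 48*x + 64 = (x + 4)^3

Eigenvalues and multiplicities (the geometric multiplicity of λ is n − rank(A − λI), which equals the number of Jordan blocks for λ):
  λ = -4: algebraic multiplicity = 3, geometric multiplicity = 1

Determining the block sizes for each eigenvalue:
  λ = -4: one block (gm = 1), so the single block has size am = 3 → block sizes [3]

Assembling the blocks gives a Jordan form
J =
  [-4,  1,  0]
  [ 0, -4,  1]
  [ 0,  0, -4]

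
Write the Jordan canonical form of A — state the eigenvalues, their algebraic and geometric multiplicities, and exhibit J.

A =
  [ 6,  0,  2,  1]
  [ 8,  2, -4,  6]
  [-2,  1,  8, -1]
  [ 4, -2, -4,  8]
J_2(6) ⊕ J_2(6)

The characteristic polynomial is
  det(x·I − A) = x^4 - 24*x^3 + 216*x^2 - 864*x + 1296 = (x - 6)^4

Eigenvalues and multiplicities (the geometric multiplicity of λ is n − rank(A − λI), which equals the number of Jordan blocks for λ):
  λ = 6: algebraic multiplicity = 4, geometric multiplicity = 2

Determining the block sizes for each eigenvalue:
  λ = 6: with am = 4 and gm = 2, the partition is not yet determined (e.g. several partitions of 4 into 2 parts exist). Let N = A − (6)·I. Computing rank(N^1) = 2, rank(N^2) = 0; the number of blocks of size ≥ j is rank(N^{j−1}) − rank(N^j), giving [2, 2]. So we have 2 block(s) of size 2 → block sizes [2, 2]

Assembling the blocks gives a Jordan form
J =
  [6, 1, 0, 0]
  [0, 6, 0, 0]
  [0, 0, 6, 1]
  [0, 0, 0, 6]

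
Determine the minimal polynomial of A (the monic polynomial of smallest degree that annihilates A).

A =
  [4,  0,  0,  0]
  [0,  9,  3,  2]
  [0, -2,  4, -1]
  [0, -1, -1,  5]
x^4 - 22*x^3 + 180*x^2 - 648*x + 864

The characteristic polynomial is χ_A(x) = (x - 6)^3*(x - 4), so the eigenvalues are known. The minimal polynomial is
  m_A(x) = Π_λ (x − λ)^{k_λ}
where k_λ is the size of the *largest* Jordan block for λ (equivalently, the smallest k with (A − λI)^k v = 0 for every generalised eigenvector v of λ).

  λ = 4: largest Jordan block has size 1, contributing (x − 4)
  λ = 6: largest Jordan block has size 3, contributing (x − 6)^3

So m_A(x) = (x - 6)^3*(x - 4) = x^4 - 22*x^3 + 180*x^2 - 648*x + 864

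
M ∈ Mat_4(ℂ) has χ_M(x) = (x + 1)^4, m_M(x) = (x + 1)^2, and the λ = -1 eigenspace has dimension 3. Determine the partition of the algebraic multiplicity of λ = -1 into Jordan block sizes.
Block sizes for λ = -1: [2, 1, 1]

Step 1 — from the characteristic polynomial, algebraic multiplicity of λ = -1 is 4. From dim ker(M − (-1)·I) = 3, there are exactly 3 Jordan blocks for λ = -1.
Step 2 — from the minimal polynomial, the factor (x + 1)^2 tells us the largest block for λ = -1 has size 2.
Step 3 — with total size 4, 3 blocks, and largest block 2, the block sizes (in nonincreasing order) are [2, 1, 1].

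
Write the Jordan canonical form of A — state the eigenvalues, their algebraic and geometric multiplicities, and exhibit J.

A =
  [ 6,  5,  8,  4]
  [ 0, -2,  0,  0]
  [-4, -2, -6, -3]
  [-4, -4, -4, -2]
J_2(-2) ⊕ J_2(0)

The characteristic polynomial is
  det(x·I − A) = x^4 + 4*x^3 + 4*x^2 = x^2*(x + 2)^2

Eigenvalues and multiplicities (the geometric multiplicity of λ is n − rank(A − λI), which equals the number of Jordan blocks for λ):
  λ = -2: algebraic multiplicity = 2, geometric multiplicity = 1
  λ = 0: algebraic multiplicity = 2, geometric multiplicity = 1

Determining the block sizes for each eigenvalue:
  λ = -2: one block (gm = 1), so the single block has size am = 2 → block sizes [2]
  λ = 0: one block (gm = 1), so the single block has size am = 2 → block sizes [2]

Assembling the blocks gives a Jordan form
J =
  [-2,  1, 0, 0]
  [ 0, -2, 0, 0]
  [ 0,  0, 0, 1]
  [ 0,  0, 0, 0]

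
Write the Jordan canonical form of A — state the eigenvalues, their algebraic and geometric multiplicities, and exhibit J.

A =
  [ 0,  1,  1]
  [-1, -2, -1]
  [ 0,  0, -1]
J_2(-1) ⊕ J_1(-1)

The characteristic polynomial is
  det(x·I − A) = x^3 + 3*x^2 + 3*x + 1 = (x + 1)^3

Eigenvalues and multiplicities (the geometric multiplicity of λ is n − rank(A − λI), which equals the number of Jordan blocks for λ):
  λ = -1: algebraic multiplicity = 3, geometric multiplicity = 2

Determining the block sizes for each eigenvalue:
  λ = -1: 2 blocks summing to 3 forces exactly one block of size 2 and the rest size 1 → block sizes [2, 1]

Assembling the blocks gives a Jordan form
J =
  [-1,  1,  0]
  [ 0, -1,  0]
  [ 0,  0, -1]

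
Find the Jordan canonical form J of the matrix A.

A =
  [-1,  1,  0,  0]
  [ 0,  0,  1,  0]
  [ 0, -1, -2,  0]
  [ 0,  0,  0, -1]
J_3(-1) ⊕ J_1(-1)

The characteristic polynomial is
  det(x·I − A) = x^4 + 4*x^3 + 6*x^2 + 4*x + 1 = (x + 1)^4

Eigenvalues and multiplicities (the geometric multiplicity of λ is n − rank(A − λI), which equals the number of Jordan blocks for λ):
  λ = -1: algebraic multiplicity = 4, geometric multiplicity = 2

Determining the block sizes for each eigenvalue:
  λ = -1: with am = 4 and gm = 2, the partition is not yet determined (e.g. several partitions of 4 into 2 parts exist). Let N = A − (-1)·I. Computing rank(N^1) = 2, rank(N^2) = 1, rank(N^3) = 0; the number of blocks of size ≥ j is rank(N^{j−1}) − rank(N^j), giving [2, 1, 1]. So we have 1 block(s) of size 3, 1 block(s) of size 1 → block sizes [3, 1]

Assembling the blocks gives a Jordan form
J =
  [-1,  1,  0,  0]
  [ 0, -1,  1,  0]
  [ 0,  0, -1,  0]
  [ 0,  0,  0, -1]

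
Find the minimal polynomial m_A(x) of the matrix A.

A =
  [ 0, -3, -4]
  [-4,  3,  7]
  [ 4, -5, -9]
x^3 + 6*x^2 + 12*x + 8

The characteristic polynomial is χ_A(x) = (x + 2)^3, so the eigenvalues are known. The minimal polynomial is
  m_A(x) = Π_λ (x − λ)^{k_λ}
where k_λ is the size of the *largest* Jordan block for λ (equivalently, the smallest k with (A − λI)^k v = 0 for every generalised eigenvector v of λ).

  λ = -2: largest Jordan block has size 3, contributing (x + 2)^3

So m_A(x) = (x + 2)^3 = x^3 + 6*x^2 + 12*x + 8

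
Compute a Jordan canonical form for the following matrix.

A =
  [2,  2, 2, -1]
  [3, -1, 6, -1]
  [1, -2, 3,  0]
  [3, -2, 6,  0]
J_3(1) ⊕ J_1(1)

The characteristic polynomial is
  det(x·I − A) = x^4 - 4*x^3 + 6*x^2 - 4*x + 1 = (x - 1)^4

Eigenvalues and multiplicities (the geometric multiplicity of λ is n − rank(A − λI), which equals the number of Jordan blocks for λ):
  λ = 1: algebraic multiplicity = 4, geometric multiplicity = 2

Determining the block sizes for each eigenvalue:
  λ = 1: with am = 4 and gm = 2, the partition is not yet determined (e.g. several partitions of 4 into 2 parts exist). Let N = A − (1)·I. Computing rank(N^1) = 2, rank(N^2) = 1, rank(N^3) = 0; the number of blocks of size ≥ j is rank(N^{j−1}) − rank(N^j), giving [2, 1, 1]. So we have 1 block(s) of size 3, 1 block(s) of size 1 → block sizes [3, 1]

Assembling the blocks gives a Jordan form
J =
  [1, 1, 0, 0]
  [0, 1, 1, 0]
  [0, 0, 1, 0]
  [0, 0, 0, 1]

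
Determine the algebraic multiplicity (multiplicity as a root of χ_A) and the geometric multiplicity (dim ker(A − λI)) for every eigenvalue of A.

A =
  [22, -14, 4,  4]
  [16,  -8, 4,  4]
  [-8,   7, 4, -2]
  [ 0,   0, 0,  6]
λ = 6: alg = 4, geom = 3

Step 1 — factor the characteristic polynomial to read off the algebraic multiplicities:
  χ_A(x) = (x - 6)^4

Step 2 — compute geometric multiplicities via the rank-nullity identity g(λ) = n − rank(A − λI):
  rank(A − (6)·I) = 1, so dim ker(A − (6)·I) = n − 1 = 3

Summary:
  λ = 6: algebraic multiplicity = 4, geometric multiplicity = 3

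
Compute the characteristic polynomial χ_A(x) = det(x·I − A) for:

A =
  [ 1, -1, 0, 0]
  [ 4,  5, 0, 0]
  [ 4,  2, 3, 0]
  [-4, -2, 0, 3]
x^4 - 12*x^3 + 54*x^2 - 108*x + 81

Expanding det(x·I − A) (e.g. by cofactor expansion or by noting that A is similar to its Jordan form J, which has the same characteristic polynomial as A) gives
  χ_A(x) = x^4 - 12*x^3 + 54*x^2 - 108*x + 81
which factors as (x - 3)^4. The eigenvalues (with algebraic multiplicities) are λ = 3 with multiplicity 4.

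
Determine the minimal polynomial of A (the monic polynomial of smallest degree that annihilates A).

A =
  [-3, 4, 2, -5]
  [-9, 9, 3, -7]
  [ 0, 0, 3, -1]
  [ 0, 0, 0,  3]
x^2 - 6*x + 9

The characteristic polynomial is χ_A(x) = (x - 3)^4, so the eigenvalues are known. The minimal polynomial is
  m_A(x) = Π_λ (x − λ)^{k_λ}
where k_λ is the size of the *largest* Jordan block for λ (equivalently, the smallest k with (A − λI)^k v = 0 for every generalised eigenvector v of λ).

  λ = 3: largest Jordan block has size 2, contributing (x − 3)^2

So m_A(x) = (x - 3)^2 = x^2 - 6*x + 9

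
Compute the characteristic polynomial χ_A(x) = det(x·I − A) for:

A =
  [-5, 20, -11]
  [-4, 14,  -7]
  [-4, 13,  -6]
x^3 - 3*x^2 + 3*x - 1

Expanding det(x·I − A) (e.g. by cofactor expansion or by noting that A is similar to its Jordan form J, which has the same characteristic polynomial as A) gives
  χ_A(x) = x^3 - 3*x^2 + 3*x - 1
which factors as (x - 1)^3. The eigenvalues (with algebraic multiplicities) are λ = 1 with multiplicity 3.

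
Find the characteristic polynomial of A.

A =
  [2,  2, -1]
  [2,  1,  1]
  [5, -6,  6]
x^3 - 9*x^2 + 27*x - 27

Expanding det(x·I − A) (e.g. by cofactor expansion or by noting that A is similar to its Jordan form J, which has the same characteristic polynomial as A) gives
  χ_A(x) = x^3 - 9*x^2 + 27*x - 27
which factors as (x - 3)^3. The eigenvalues (with algebraic multiplicities) are λ = 3 with multiplicity 3.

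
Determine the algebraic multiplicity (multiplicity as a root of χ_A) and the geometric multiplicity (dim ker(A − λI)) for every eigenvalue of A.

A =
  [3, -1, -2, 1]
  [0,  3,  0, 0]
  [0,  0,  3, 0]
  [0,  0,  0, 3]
λ = 3: alg = 4, geom = 3

Step 1 — factor the characteristic polynomial to read off the algebraic multiplicities:
  χ_A(x) = (x - 3)^4

Step 2 — compute geometric multiplicities via the rank-nullity identity g(λ) = n − rank(A − λI):
  rank(A − (3)·I) = 1, so dim ker(A − (3)·I) = n − 1 = 3

Summary:
  λ = 3: algebraic multiplicity = 4, geometric multiplicity = 3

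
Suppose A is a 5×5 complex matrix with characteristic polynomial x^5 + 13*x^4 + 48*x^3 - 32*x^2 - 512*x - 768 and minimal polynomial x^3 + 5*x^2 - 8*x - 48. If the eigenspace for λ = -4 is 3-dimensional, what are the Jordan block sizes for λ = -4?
Block sizes for λ = -4: [2, 1, 1]

Step 1 — from the characteristic polynomial, algebraic multiplicity of λ = -4 is 4. From dim ker(A − (-4)·I) = 3, there are exactly 3 Jordan blocks for λ = -4.
Step 2 — from the minimal polynomial, the factor (x + 4)^2 tells us the largest block for λ = -4 has size 2.
Step 3 — with total size 4, 3 blocks, and largest block 2, the block sizes (in nonincreasing order) are [2, 1, 1].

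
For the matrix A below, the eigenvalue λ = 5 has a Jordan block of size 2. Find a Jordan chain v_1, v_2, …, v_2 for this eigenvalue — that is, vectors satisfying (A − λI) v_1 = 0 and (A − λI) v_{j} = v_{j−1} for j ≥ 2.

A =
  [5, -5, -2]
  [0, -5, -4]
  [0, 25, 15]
A Jordan chain for λ = 5 of length 2:
v_1 = (-5, -10, 25)ᵀ
v_2 = (0, 1, 0)ᵀ

Let N = A − (5)·I. We want v_2 with N^2 v_2 = 0 but N^1 v_2 ≠ 0; then v_{j-1} := N · v_j for j = 2, …, 2.

Pick v_2 = (0, 1, 0)ᵀ.
Then v_1 = N · v_2 = (-5, -10, 25)ᵀ.

Sanity check: (A − (5)·I) v_1 = (0, 0, 0)ᵀ = 0. ✓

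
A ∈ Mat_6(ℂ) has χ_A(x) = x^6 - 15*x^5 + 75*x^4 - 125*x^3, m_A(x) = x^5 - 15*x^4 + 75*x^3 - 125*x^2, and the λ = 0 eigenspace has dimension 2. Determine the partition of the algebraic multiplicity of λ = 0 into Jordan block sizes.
Block sizes for λ = 0: [2, 1]

Step 1 — from the characteristic polynomial, algebraic multiplicity of λ = 0 is 3. From dim ker(A − (0)·I) = 2, there are exactly 2 Jordan blocks for λ = 0.
Step 2 — from the minimal polynomial, the factor (x − 0)^2 tells us the largest block for λ = 0 has size 2.
Step 3 — with total size 3, 2 blocks, and largest block 2, the block sizes (in nonincreasing order) are [2, 1].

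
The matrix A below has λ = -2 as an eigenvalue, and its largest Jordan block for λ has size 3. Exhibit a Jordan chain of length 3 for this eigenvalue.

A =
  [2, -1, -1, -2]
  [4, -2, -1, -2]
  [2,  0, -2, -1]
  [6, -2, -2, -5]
A Jordan chain for λ = -2 of length 3:
v_1 = (1, 0, 0, 2)ᵀ
v_2 = (-1, -1, 0, -2)ᵀ
v_3 = (0, 0, 1, 0)ᵀ

Let N = A − (-2)·I. We want v_3 with N^3 v_3 = 0 but N^2 v_3 ≠ 0; then v_{j-1} := N · v_j for j = 3, …, 2.

Pick v_3 = (0, 0, 1, 0)ᵀ.
Then v_2 = N · v_3 = (-1, -1, 0, -2)ᵀ.
Then v_1 = N · v_2 = (1, 0, 0, 2)ᵀ.

Sanity check: (A − (-2)·I) v_1 = (0, 0, 0, 0)ᵀ = 0. ✓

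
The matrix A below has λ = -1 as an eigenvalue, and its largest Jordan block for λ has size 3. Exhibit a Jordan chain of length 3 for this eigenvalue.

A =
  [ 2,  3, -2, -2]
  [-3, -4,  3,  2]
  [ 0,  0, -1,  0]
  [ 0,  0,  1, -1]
A Jordan chain for λ = -1 of length 3:
v_1 = (1, -1, 0, 0)ᵀ
v_2 = (-2, 3, 0, 1)ᵀ
v_3 = (0, 0, 1, 0)ᵀ

Let N = A − (-1)·I. We want v_3 with N^3 v_3 = 0 but N^2 v_3 ≠ 0; then v_{j-1} := N · v_j for j = 3, …, 2.

Pick v_3 = (0, 0, 1, 0)ᵀ.
Then v_2 = N · v_3 = (-2, 3, 0, 1)ᵀ.
Then v_1 = N · v_2 = (1, -1, 0, 0)ᵀ.

Sanity check: (A − (-1)·I) v_1 = (0, 0, 0, 0)ᵀ = 0. ✓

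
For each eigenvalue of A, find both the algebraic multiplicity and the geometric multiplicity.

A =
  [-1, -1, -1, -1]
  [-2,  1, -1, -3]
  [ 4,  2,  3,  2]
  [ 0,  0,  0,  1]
λ = 1: alg = 4, geom = 2

Step 1 — factor the characteristic polynomial to read off the algebraic multiplicities:
  χ_A(x) = (x - 1)^4

Step 2 — compute geometric multiplicities via the rank-nullity identity g(λ) = n − rank(A − λI):
  rank(A − (1)·I) = 2, so dim ker(A − (1)·I) = n − 2 = 2

Summary:
  λ = 1: algebraic multiplicity = 4, geometric multiplicity = 2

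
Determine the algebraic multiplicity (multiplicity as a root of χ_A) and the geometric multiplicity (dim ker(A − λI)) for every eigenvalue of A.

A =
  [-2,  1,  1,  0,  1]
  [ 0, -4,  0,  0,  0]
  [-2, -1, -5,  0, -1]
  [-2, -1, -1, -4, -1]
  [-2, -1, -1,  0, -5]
λ = -4: alg = 5, geom = 4

Step 1 — factor the characteristic polynomial to read off the algebraic multiplicities:
  χ_A(x) = (x + 4)^5

Step 2 — compute geometric multiplicities via the rank-nullity identity g(λ) = n − rank(A − λI):
  rank(A − (-4)·I) = 1, so dim ker(A − (-4)·I) = n − 1 = 4

Summary:
  λ = -4: algebraic multiplicity = 5, geometric multiplicity = 4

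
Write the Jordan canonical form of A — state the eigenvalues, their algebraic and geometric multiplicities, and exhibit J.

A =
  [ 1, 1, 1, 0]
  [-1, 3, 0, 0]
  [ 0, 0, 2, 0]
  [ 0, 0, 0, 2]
J_3(2) ⊕ J_1(2)

The characteristic polynomial is
  det(x·I − A) = x^4 - 8*x^3 + 24*x^2 - 32*x + 16 = (x - 2)^4

Eigenvalues and multiplicities (the geometric multiplicity of λ is n − rank(A − λI), which equals the number of Jordan blocks for λ):
  λ = 2: algebraic multiplicity = 4, geometric multiplicity = 2

Determining the block sizes for each eigenvalue:
  λ = 2: with am = 4 and gm = 2, the partition is not yet determined (e.g. several partitions of 4 into 2 parts exist). Let N = A − (2)·I. Computing rank(N^1) = 2, rank(N^2) = 1, rank(N^3) = 0; the number of blocks of size ≥ j is rank(N^{j−1}) − rank(N^j), giving [2, 1, 1]. So we have 1 block(s) of size 3, 1 block(s) of size 1 → block sizes [3, 1]

Assembling the blocks gives a Jordan form
J =
  [2, 1, 0, 0]
  [0, 2, 1, 0]
  [0, 0, 2, 0]
  [0, 0, 0, 2]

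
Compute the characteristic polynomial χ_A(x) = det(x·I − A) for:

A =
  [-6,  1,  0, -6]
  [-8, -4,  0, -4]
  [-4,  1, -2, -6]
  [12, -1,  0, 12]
x^4 - 24*x^2 - 64*x - 48

Expanding det(x·I − A) (e.g. by cofactor expansion or by noting that A is similar to its Jordan form J, which has the same characteristic polynomial as A) gives
  χ_A(x) = x^4 - 24*x^2 - 64*x - 48
which factors as (x - 6)*(x + 2)^3. The eigenvalues (with algebraic multiplicities) are λ = -2 with multiplicity 3, λ = 6 with multiplicity 1.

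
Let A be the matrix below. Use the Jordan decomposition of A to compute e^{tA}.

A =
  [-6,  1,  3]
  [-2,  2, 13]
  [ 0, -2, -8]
e^{tA} =
  [t^2*exp(-4*t) - 2*t*exp(-4*t) + exp(-4*t), -t^2*exp(-4*t) + t*exp(-4*t), -5*t^2*exp(-4*t)/2 + 3*t*exp(-4*t)]
  [-4*t^2*exp(-4*t) - 2*t*exp(-4*t), 4*t^2*exp(-4*t) + 6*t*exp(-4*t) + exp(-4*t), 10*t^2*exp(-4*t) + 13*t*exp(-4*t)]
  [2*t^2*exp(-4*t), -2*t^2*exp(-4*t) - 2*t*exp(-4*t), -5*t^2*exp(-4*t) - 4*t*exp(-4*t) + exp(-4*t)]

Strategy: write A = P · J · P⁻¹ where J is a Jordan canonical form, so e^{tA} = P · e^{tJ} · P⁻¹, and e^{tJ} can be computed block-by-block.

A has Jordan form
J =
  [-4,  1,  0]
  [ 0, -4,  1]
  [ 0,  0, -4]
(up to reordering of blocks).

Per-block formulas:
  For a 3×3 Jordan block J_3(-4): exp(t · J_3(-4)) = e^(-4t)·(I + t·N + (t^2/2)·N^2), where N is the 3×3 nilpotent shift.

After assembling e^{tJ} and conjugating by P, we get:

e^{tA} =
  [t^2*exp(-4*t) - 2*t*exp(-4*t) + exp(-4*t), -t^2*exp(-4*t) + t*exp(-4*t), -5*t^2*exp(-4*t)/2 + 3*t*exp(-4*t)]
  [-4*t^2*exp(-4*t) - 2*t*exp(-4*t), 4*t^2*exp(-4*t) + 6*t*exp(-4*t) + exp(-4*t), 10*t^2*exp(-4*t) + 13*t*exp(-4*t)]
  [2*t^2*exp(-4*t), -2*t^2*exp(-4*t) - 2*t*exp(-4*t), -5*t^2*exp(-4*t) - 4*t*exp(-4*t) + exp(-4*t)]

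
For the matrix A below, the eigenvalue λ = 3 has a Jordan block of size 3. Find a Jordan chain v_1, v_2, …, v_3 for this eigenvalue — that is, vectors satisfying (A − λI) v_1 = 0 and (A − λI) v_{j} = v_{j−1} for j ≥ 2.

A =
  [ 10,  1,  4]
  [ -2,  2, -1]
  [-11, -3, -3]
A Jordan chain for λ = 3 of length 3:
v_1 = (3, -1, -5)ᵀ
v_2 = (7, -2, -11)ᵀ
v_3 = (1, 0, 0)ᵀ

Let N = A − (3)·I. We want v_3 with N^3 v_3 = 0 but N^2 v_3 ≠ 0; then v_{j-1} := N · v_j for j = 3, …, 2.

Pick v_3 = (1, 0, 0)ᵀ.
Then v_2 = N · v_3 = (7, -2, -11)ᵀ.
Then v_1 = N · v_2 = (3, -1, -5)ᵀ.

Sanity check: (A − (3)·I) v_1 = (0, 0, 0)ᵀ = 0. ✓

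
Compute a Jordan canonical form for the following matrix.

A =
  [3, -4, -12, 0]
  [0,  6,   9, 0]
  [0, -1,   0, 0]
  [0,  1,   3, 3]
J_2(3) ⊕ J_1(3) ⊕ J_1(3)

The characteristic polynomial is
  det(x·I − A) = x^4 - 12*x^3 + 54*x^2 - 108*x + 81 = (x - 3)^4

Eigenvalues and multiplicities (the geometric multiplicity of λ is n − rank(A − λI), which equals the number of Jordan blocks for λ):
  λ = 3: algebraic multiplicity = 4, geometric multiplicity = 3

Determining the block sizes for each eigenvalue:
  λ = 3: 3 blocks summing to 4 forces exactly one block of size 2 and the rest size 1 → block sizes [2, 1, 1]

Assembling the blocks gives a Jordan form
J =
  [3, 1, 0, 0]
  [0, 3, 0, 0]
  [0, 0, 3, 0]
  [0, 0, 0, 3]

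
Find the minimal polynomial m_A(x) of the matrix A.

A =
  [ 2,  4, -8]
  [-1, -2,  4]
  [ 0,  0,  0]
x^2

The characteristic polynomial is χ_A(x) = x^3, so the eigenvalues are known. The minimal polynomial is
  m_A(x) = Π_λ (x − λ)^{k_λ}
where k_λ is the size of the *largest* Jordan block for λ (equivalently, the smallest k with (A − λI)^k v = 0 for every generalised eigenvector v of λ).

  λ = 0: largest Jordan block has size 2, contributing (x − 0)^2

So m_A(x) = x^2 = x^2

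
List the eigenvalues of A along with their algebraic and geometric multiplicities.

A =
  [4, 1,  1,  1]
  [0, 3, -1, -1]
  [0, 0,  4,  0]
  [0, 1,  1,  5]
λ = 4: alg = 4, geom = 3

Step 1 — factor the characteristic polynomial to read off the algebraic multiplicities:
  χ_A(x) = (x - 4)^4

Step 2 — compute geometric multiplicities via the rank-nullity identity g(λ) = n − rank(A − λI):
  rank(A − (4)·I) = 1, so dim ker(A − (4)·I) = n − 1 = 3

Summary:
  λ = 4: algebraic multiplicity = 4, geometric multiplicity = 3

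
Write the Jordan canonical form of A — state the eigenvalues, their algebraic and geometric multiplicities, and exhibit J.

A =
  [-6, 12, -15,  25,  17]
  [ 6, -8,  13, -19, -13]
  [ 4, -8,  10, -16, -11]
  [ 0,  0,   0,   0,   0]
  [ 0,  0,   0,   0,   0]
J_1(-4) ⊕ J_3(0) ⊕ J_1(0)

The characteristic polynomial is
  det(x·I − A) = x^5 + 4*x^4 = x^4*(x + 4)

Eigenvalues and multiplicities (the geometric multiplicity of λ is n − rank(A − λI), which equals the number of Jordan blocks for λ):
  λ = -4: algebraic multiplicity = 1, geometric multiplicity = 1
  λ = 0: algebraic multiplicity = 4, geometric multiplicity = 2

Determining the block sizes for each eigenvalue:
  λ = -4: one block (gm = 1), so the single block has size am = 1 → block sizes [1]
  λ = 0: with am = 4 and gm = 2, the partition is not yet determined (e.g. several partitions of 4 into 2 parts exist). Let N = A − (0)·I. Computing rank(N^1) = 3, rank(N^2) = 2, rank(N^3) = 1; the number of blocks of size ≥ j is rank(N^{j−1}) − rank(N^j), giving [2, 1, 1]. So we have 1 block(s) of size 3, 1 block(s) of size 1 → block sizes [3, 1]

Assembling the blocks gives a Jordan form
J =
  [-4, 0, 0, 0, 0]
  [ 0, 0, 1, 0, 0]
  [ 0, 0, 0, 1, 0]
  [ 0, 0, 0, 0, 0]
  [ 0, 0, 0, 0, 0]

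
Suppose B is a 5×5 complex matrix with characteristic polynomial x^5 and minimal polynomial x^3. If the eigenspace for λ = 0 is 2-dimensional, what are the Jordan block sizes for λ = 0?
Block sizes for λ = 0: [3, 2]

Step 1 — from the characteristic polynomial, algebraic multiplicity of λ = 0 is 5. From dim ker(B − (0)·I) = 2, there are exactly 2 Jordan blocks for λ = 0.
Step 2 — from the minimal polynomial, the factor (x − 0)^3 tells us the largest block for λ = 0 has size 3.
Step 3 — with total size 5, 2 blocks, and largest block 3, the block sizes (in nonincreasing order) are [3, 2].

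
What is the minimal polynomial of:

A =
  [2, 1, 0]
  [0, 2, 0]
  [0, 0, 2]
x^2 - 4*x + 4

The characteristic polynomial is χ_A(x) = (x - 2)^3, so the eigenvalues are known. The minimal polynomial is
  m_A(x) = Π_λ (x − λ)^{k_λ}
where k_λ is the size of the *largest* Jordan block for λ (equivalently, the smallest k with (A − λI)^k v = 0 for every generalised eigenvector v of λ).

  λ = 2: largest Jordan block has size 2, contributing (x − 2)^2

So m_A(x) = (x - 2)^2 = x^2 - 4*x + 4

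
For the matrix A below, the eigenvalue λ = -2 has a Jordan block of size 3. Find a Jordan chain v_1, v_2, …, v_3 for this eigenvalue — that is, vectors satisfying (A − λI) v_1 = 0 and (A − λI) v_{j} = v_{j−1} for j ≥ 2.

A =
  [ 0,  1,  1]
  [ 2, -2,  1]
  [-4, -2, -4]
A Jordan chain for λ = -2 of length 3:
v_1 = (2, 0, -4)ᵀ
v_2 = (2, 2, -4)ᵀ
v_3 = (1, 0, 0)ᵀ

Let N = A − (-2)·I. We want v_3 with N^3 v_3 = 0 but N^2 v_3 ≠ 0; then v_{j-1} := N · v_j for j = 3, …, 2.

Pick v_3 = (1, 0, 0)ᵀ.
Then v_2 = N · v_3 = (2, 2, -4)ᵀ.
Then v_1 = N · v_2 = (2, 0, -4)ᵀ.

Sanity check: (A − (-2)·I) v_1 = (0, 0, 0)ᵀ = 0. ✓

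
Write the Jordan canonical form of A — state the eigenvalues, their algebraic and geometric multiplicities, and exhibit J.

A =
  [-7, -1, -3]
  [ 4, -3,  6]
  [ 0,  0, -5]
J_2(-5) ⊕ J_1(-5)

The characteristic polynomial is
  det(x·I − A) = x^3 + 15*x^2 + 75*x + 125 = (x + 5)^3

Eigenvalues and multiplicities (the geometric multiplicity of λ is n − rank(A − λI), which equals the number of Jordan blocks for λ):
  λ = -5: algebraic multiplicity = 3, geometric multiplicity = 2

Determining the block sizes for each eigenvalue:
  λ = -5: 2 blocks summing to 3 forces exactly one block of size 2 and the rest size 1 → block sizes [2, 1]

Assembling the blocks gives a Jordan form
J =
  [-5,  1,  0]
  [ 0, -5,  0]
  [ 0,  0, -5]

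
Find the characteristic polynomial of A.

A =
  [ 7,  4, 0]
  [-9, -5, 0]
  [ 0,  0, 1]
x^3 - 3*x^2 + 3*x - 1

Expanding det(x·I − A) (e.g. by cofactor expansion or by noting that A is similar to its Jordan form J, which has the same characteristic polynomial as A) gives
  χ_A(x) = x^3 - 3*x^2 + 3*x - 1
which factors as (x - 1)^3. The eigenvalues (with algebraic multiplicities) are λ = 1 with multiplicity 3.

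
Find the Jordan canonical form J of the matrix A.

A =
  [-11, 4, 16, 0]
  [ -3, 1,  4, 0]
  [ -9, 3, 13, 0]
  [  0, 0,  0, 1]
J_3(1) ⊕ J_1(1)

The characteristic polynomial is
  det(x·I − A) = x^4 - 4*x^3 + 6*x^2 - 4*x + 1 = (x - 1)^4

Eigenvalues and multiplicities (the geometric multiplicity of λ is n − rank(A − λI), which equals the number of Jordan blocks for λ):
  λ = 1: algebraic multiplicity = 4, geometric multiplicity = 2

Determining the block sizes for each eigenvalue:
  λ = 1: with am = 4 and gm = 2, the partition is not yet determined (e.g. several partitions of 4 into 2 parts exist). Let N = A − (1)·I. Computing rank(N^1) = 2, rank(N^2) = 1, rank(N^3) = 0; the number of blocks of size ≥ j is rank(N^{j−1}) − rank(N^j), giving [2, 1, 1]. So we have 1 block(s) of size 3, 1 block(s) of size 1 → block sizes [3, 1]

Assembling the blocks gives a Jordan form
J =
  [1, 1, 0, 0]
  [0, 1, 1, 0]
  [0, 0, 1, 0]
  [0, 0, 0, 1]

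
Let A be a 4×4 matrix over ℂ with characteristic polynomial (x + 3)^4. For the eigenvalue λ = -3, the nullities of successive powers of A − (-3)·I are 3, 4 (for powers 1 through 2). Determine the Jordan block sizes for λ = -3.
Block sizes for λ = -3: [2, 1, 1]

From the dimensions of kernels of powers, the number of Jordan blocks of size at least j is d_j − d_{j−1} where d_j = dim ker(N^j) (with d_0 = 0). Computing the differences gives [3, 1].
The number of blocks of size exactly k is (#blocks of size ≥ k) − (#blocks of size ≥ k + 1), so the partition is: 2 block(s) of size 1, 1 block(s) of size 2.
In nonincreasing order the block sizes are [2, 1, 1].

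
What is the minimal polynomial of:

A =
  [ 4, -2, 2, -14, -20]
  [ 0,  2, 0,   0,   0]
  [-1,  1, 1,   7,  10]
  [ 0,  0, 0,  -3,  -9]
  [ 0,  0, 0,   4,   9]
x^4 - 11*x^3 + 45*x^2 - 81*x + 54

The characteristic polynomial is χ_A(x) = (x - 3)^3*(x - 2)^2, so the eigenvalues are known. The minimal polynomial is
  m_A(x) = Π_λ (x − λ)^{k_λ}
where k_λ is the size of the *largest* Jordan block for λ (equivalently, the smallest k with (A − λI)^k v = 0 for every generalised eigenvector v of λ).

  λ = 2: largest Jordan block has size 1, contributing (x − 2)
  λ = 3: largest Jordan block has size 3, contributing (x − 3)^3

So m_A(x) = (x - 3)^3*(x - 2) = x^4 - 11*x^3 + 45*x^2 - 81*x + 54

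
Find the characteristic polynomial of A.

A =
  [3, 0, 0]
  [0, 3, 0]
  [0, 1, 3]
x^3 - 9*x^2 + 27*x - 27

Expanding det(x·I − A) (e.g. by cofactor expansion or by noting that A is similar to its Jordan form J, which has the same characteristic polynomial as A) gives
  χ_A(x) = x^3 - 9*x^2 + 27*x - 27
which factors as (x - 3)^3. The eigenvalues (with algebraic multiplicities) are λ = 3 with multiplicity 3.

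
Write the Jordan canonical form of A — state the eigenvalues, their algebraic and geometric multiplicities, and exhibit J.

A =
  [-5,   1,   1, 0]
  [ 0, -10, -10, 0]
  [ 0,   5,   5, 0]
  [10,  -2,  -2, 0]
J_2(-5) ⊕ J_1(0) ⊕ J_1(0)

The characteristic polynomial is
  det(x·I − A) = x^4 + 10*x^3 + 25*x^2 = x^2*(x + 5)^2

Eigenvalues and multiplicities (the geometric multiplicity of λ is n − rank(A − λI), which equals the number of Jordan blocks for λ):
  λ = -5: algebraic multiplicity = 2, geometric multiplicity = 1
  λ = 0: algebraic multiplicity = 2, geometric multiplicity = 2

Determining the block sizes for each eigenvalue:
  λ = -5: one block (gm = 1), so the single block has size am = 2 → block sizes [2]
  λ = 0: gm = am = 2, so every block has size 1 → block sizes [1, 1]

Assembling the blocks gives a Jordan form
J =
  [-5,  1, 0, 0]
  [ 0, -5, 0, 0]
  [ 0,  0, 0, 0]
  [ 0,  0, 0, 0]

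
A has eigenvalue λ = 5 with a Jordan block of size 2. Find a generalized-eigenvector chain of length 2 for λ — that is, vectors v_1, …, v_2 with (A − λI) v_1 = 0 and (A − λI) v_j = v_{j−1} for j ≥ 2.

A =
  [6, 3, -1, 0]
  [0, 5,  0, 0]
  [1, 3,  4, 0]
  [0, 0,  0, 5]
A Jordan chain for λ = 5 of length 2:
v_1 = (1, 0, 1, 0)ᵀ
v_2 = (1, 0, 0, 0)ᵀ

Let N = A − (5)·I. We want v_2 with N^2 v_2 = 0 but N^1 v_2 ≠ 0; then v_{j-1} := N · v_j for j = 2, …, 2.

Pick v_2 = (1, 0, 0, 0)ᵀ.
Then v_1 = N · v_2 = (1, 0, 1, 0)ᵀ.

Sanity check: (A − (5)·I) v_1 = (0, 0, 0, 0)ᵀ = 0. ✓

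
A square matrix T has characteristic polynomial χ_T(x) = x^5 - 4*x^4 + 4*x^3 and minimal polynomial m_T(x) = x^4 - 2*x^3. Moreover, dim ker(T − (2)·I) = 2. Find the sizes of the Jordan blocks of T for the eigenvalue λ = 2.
Block sizes for λ = 2: [1, 1]

Step 1 — from the characteristic polynomial, algebraic multiplicity of λ = 2 is 2. From dim ker(T − (2)·I) = 2, there are exactly 2 Jordan blocks for λ = 2.
Step 2 — from the minimal polynomial, the factor (x − 2) tells us the largest block for λ = 2 has size 1.
Step 3 — with total size 2, 2 blocks, and largest block 1, the block sizes (in nonincreasing order) are [1, 1].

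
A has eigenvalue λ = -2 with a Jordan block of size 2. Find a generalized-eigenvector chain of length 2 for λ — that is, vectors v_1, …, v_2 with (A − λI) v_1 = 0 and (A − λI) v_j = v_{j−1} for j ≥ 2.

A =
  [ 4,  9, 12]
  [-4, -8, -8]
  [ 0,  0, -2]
A Jordan chain for λ = -2 of length 2:
v_1 = (6, -4, 0)ᵀ
v_2 = (1, 0, 0)ᵀ

Let N = A − (-2)·I. We want v_2 with N^2 v_2 = 0 but N^1 v_2 ≠ 0; then v_{j-1} := N · v_j for j = 2, …, 2.

Pick v_2 = (1, 0, 0)ᵀ.
Then v_1 = N · v_2 = (6, -4, 0)ᵀ.

Sanity check: (A − (-2)·I) v_1 = (0, 0, 0)ᵀ = 0. ✓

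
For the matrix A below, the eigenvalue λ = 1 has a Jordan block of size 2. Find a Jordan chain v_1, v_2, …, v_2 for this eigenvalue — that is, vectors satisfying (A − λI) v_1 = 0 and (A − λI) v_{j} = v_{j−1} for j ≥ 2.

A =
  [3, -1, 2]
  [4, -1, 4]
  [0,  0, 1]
A Jordan chain for λ = 1 of length 2:
v_1 = (2, 4, 0)ᵀ
v_2 = (1, 0, 0)ᵀ

Let N = A − (1)·I. We want v_2 with N^2 v_2 = 0 but N^1 v_2 ≠ 0; then v_{j-1} := N · v_j for j = 2, …, 2.

Pick v_2 = (1, 0, 0)ᵀ.
Then v_1 = N · v_2 = (2, 4, 0)ᵀ.

Sanity check: (A − (1)·I) v_1 = (0, 0, 0)ᵀ = 0. ✓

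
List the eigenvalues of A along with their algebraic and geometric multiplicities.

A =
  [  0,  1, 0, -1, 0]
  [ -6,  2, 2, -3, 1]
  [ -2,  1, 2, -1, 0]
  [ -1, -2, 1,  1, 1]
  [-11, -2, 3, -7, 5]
λ = 2: alg = 5, geom = 2

Step 1 — factor the characteristic polynomial to read off the algebraic multiplicities:
  χ_A(x) = (x - 2)^5

Step 2 — compute geometric multiplicities via the rank-nullity identity g(λ) = n − rank(A − λI):
  rank(A − (2)·I) = 3, so dim ker(A − (2)·I) = n − 3 = 2

Summary:
  λ = 2: algebraic multiplicity = 5, geometric multiplicity = 2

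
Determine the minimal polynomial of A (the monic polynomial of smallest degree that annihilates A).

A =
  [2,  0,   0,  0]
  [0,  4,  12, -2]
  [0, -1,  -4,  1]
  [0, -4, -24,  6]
x^2 - 4*x + 4

The characteristic polynomial is χ_A(x) = (x - 2)^4, so the eigenvalues are known. The minimal polynomial is
  m_A(x) = Π_λ (x − λ)^{k_λ}
where k_λ is the size of the *largest* Jordan block for λ (equivalently, the smallest k with (A − λI)^k v = 0 for every generalised eigenvector v of λ).

  λ = 2: largest Jordan block has size 2, contributing (x − 2)^2

So m_A(x) = (x - 2)^2 = x^2 - 4*x + 4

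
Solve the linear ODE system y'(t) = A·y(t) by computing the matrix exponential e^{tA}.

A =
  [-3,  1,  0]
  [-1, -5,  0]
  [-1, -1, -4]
e^{tA} =
  [t*exp(-4*t) + exp(-4*t), t*exp(-4*t), 0]
  [-t*exp(-4*t), -t*exp(-4*t) + exp(-4*t), 0]
  [-t*exp(-4*t), -t*exp(-4*t), exp(-4*t)]

Strategy: write A = P · J · P⁻¹ where J is a Jordan canonical form, so e^{tA} = P · e^{tJ} · P⁻¹, and e^{tJ} can be computed block-by-block.

A has Jordan form
J =
  [-4,  1,  0]
  [ 0, -4,  0]
  [ 0,  0, -4]
(up to reordering of blocks).

Per-block formulas:
  For a 1×1 block at λ = -4: exp(t · [-4]) = [e^(-4t)].
  For a 2×2 Jordan block J_2(-4): exp(t · J_2(-4)) = e^(-4t)·(I + t·N), where N is the 2×2 nilpotent shift.

After assembling e^{tJ} and conjugating by P, we get:

e^{tA} =
  [t*exp(-4*t) + exp(-4*t), t*exp(-4*t), 0]
  [-t*exp(-4*t), -t*exp(-4*t) + exp(-4*t), 0]
  [-t*exp(-4*t), -t*exp(-4*t), exp(-4*t)]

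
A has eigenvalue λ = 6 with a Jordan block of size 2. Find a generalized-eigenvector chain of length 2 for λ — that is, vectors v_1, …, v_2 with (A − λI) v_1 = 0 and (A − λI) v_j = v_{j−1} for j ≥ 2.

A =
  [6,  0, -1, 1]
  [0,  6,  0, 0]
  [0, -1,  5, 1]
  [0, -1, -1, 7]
A Jordan chain for λ = 6 of length 2:
v_1 = (0, 0, -1, -1)ᵀ
v_2 = (0, 1, 0, 0)ᵀ

Let N = A − (6)·I. We want v_2 with N^2 v_2 = 0 but N^1 v_2 ≠ 0; then v_{j-1} := N · v_j for j = 2, …, 2.

Pick v_2 = (0, 1, 0, 0)ᵀ.
Then v_1 = N · v_2 = (0, 0, -1, -1)ᵀ.

Sanity check: (A − (6)·I) v_1 = (0, 0, 0, 0)ᵀ = 0. ✓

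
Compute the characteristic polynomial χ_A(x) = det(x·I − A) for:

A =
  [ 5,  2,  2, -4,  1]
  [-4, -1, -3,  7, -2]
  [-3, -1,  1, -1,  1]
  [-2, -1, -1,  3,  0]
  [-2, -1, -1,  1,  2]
x^5 - 10*x^4 + 40*x^3 - 80*x^2 + 80*x - 32

Expanding det(x·I − A) (e.g. by cofactor expansion or by noting that A is similar to its Jordan form J, which has the same characteristic polynomial as A) gives
  χ_A(x) = x^5 - 10*x^4 + 40*x^3 - 80*x^2 + 80*x - 32
which factors as (x - 2)^5. The eigenvalues (with algebraic multiplicities) are λ = 2 with multiplicity 5.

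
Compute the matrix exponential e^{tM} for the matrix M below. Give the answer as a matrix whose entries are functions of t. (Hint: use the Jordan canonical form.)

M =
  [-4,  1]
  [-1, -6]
e^{tM} =
  [t*exp(-5*t) + exp(-5*t), t*exp(-5*t)]
  [-t*exp(-5*t), -t*exp(-5*t) + exp(-5*t)]

Strategy: write M = P · J · P⁻¹ where J is a Jordan canonical form, so e^{tM} = P · e^{tJ} · P⁻¹, and e^{tJ} can be computed block-by-block.

M has Jordan form
J =
  [-5,  1]
  [ 0, -5]
(up to reordering of blocks).

Per-block formulas:
  For a 2×2 Jordan block J_2(-5): exp(t · J_2(-5)) = e^(-5t)·(I + t·N), where N is the 2×2 nilpotent shift.

After assembling e^{tJ} and conjugating by P, we get:

e^{tM} =
  [t*exp(-5*t) + exp(-5*t), t*exp(-5*t)]
  [-t*exp(-5*t), -t*exp(-5*t) + exp(-5*t)]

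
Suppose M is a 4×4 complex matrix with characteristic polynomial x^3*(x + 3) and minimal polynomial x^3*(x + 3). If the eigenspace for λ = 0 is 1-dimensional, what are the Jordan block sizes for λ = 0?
Block sizes for λ = 0: [3]

Step 1 — from the characteristic polynomial, algebraic multiplicity of λ = 0 is 3. From dim ker(M − (0)·I) = 1, there are exactly 1 Jordan blocks for λ = 0.
Step 2 — from the minimal polynomial, the factor (x − 0)^3 tells us the largest block for λ = 0 has size 3.
Step 3 — with total size 3, 1 blocks, and largest block 3, the block sizes (in nonincreasing order) are [3].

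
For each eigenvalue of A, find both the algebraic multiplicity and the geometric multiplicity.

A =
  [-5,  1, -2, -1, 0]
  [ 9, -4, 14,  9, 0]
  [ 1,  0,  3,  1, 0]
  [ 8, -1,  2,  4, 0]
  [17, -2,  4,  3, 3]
λ = -4: alg = 2, geom = 1; λ = 3: alg = 3, geom = 2

Step 1 — factor the characteristic polynomial to read off the algebraic multiplicities:
  χ_A(x) = (x - 3)^3*(x + 4)^2

Step 2 — compute geometric multiplicities via the rank-nullity identity g(λ) = n − rank(A − λI):
  rank(A − (-4)·I) = 4, so dim ker(A − (-4)·I) = n − 4 = 1
  rank(A − (3)·I) = 3, so dim ker(A − (3)·I) = n − 3 = 2

Summary:
  λ = -4: algebraic multiplicity = 2, geometric multiplicity = 1
  λ = 3: algebraic multiplicity = 3, geometric multiplicity = 2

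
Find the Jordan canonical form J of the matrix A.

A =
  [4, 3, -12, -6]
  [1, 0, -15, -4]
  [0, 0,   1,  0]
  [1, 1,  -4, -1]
J_3(1) ⊕ J_1(1)

The characteristic polynomial is
  det(x·I − A) = x^4 - 4*x^3 + 6*x^2 - 4*x + 1 = (x - 1)^4

Eigenvalues and multiplicities (the geometric multiplicity of λ is n − rank(A − λI), which equals the number of Jordan blocks for λ):
  λ = 1: algebraic multiplicity = 4, geometric multiplicity = 2

Determining the block sizes for each eigenvalue:
  λ = 1: with am = 4 and gm = 2, the partition is not yet determined (e.g. several partitions of 4 into 2 parts exist). Let N = A − (1)·I. Computing rank(N^1) = 2, rank(N^2) = 1, rank(N^3) = 0; the number of blocks of size ≥ j is rank(N^{j−1}) − rank(N^j), giving [2, 1, 1]. So we have 1 block(s) of size 3, 1 block(s) of size 1 → block sizes [3, 1]

Assembling the blocks gives a Jordan form
J =
  [1, 1, 0, 0]
  [0, 1, 1, 0]
  [0, 0, 1, 0]
  [0, 0, 0, 1]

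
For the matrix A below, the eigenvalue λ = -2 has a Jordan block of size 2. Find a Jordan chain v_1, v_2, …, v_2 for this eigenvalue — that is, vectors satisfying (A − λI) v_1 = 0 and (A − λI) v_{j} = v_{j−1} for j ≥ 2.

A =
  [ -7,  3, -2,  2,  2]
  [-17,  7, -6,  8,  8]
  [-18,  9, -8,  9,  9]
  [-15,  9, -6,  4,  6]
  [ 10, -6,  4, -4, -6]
A Jordan chain for λ = -2 of length 2:
v_1 = (-5, -17, -18, -15, 10)ᵀ
v_2 = (1, 0, 0, 0, 0)ᵀ

Let N = A − (-2)·I. We want v_2 with N^2 v_2 = 0 but N^1 v_2 ≠ 0; then v_{j-1} := N · v_j for j = 2, …, 2.

Pick v_2 = (1, 0, 0, 0, 0)ᵀ.
Then v_1 = N · v_2 = (-5, -17, -18, -15, 10)ᵀ.

Sanity check: (A − (-2)·I) v_1 = (0, 0, 0, 0, 0)ᵀ = 0. ✓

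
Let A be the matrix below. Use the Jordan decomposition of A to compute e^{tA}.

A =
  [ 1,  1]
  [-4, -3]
e^{tA} =
  [2*t*exp(-t) + exp(-t), t*exp(-t)]
  [-4*t*exp(-t), -2*t*exp(-t) + exp(-t)]

Strategy: write A = P · J · P⁻¹ where J is a Jordan canonical form, so e^{tA} = P · e^{tJ} · P⁻¹, and e^{tJ} can be computed block-by-block.

A has Jordan form
J =
  [-1,  1]
  [ 0, -1]
(up to reordering of blocks).

Per-block formulas:
  For a 2×2 Jordan block J_2(-1): exp(t · J_2(-1)) = e^(-1t)·(I + t·N), where N is the 2×2 nilpotent shift.

After assembling e^{tJ} and conjugating by P, we get:

e^{tA} =
  [2*t*exp(-t) + exp(-t), t*exp(-t)]
  [-4*t*exp(-t), -2*t*exp(-t) + exp(-t)]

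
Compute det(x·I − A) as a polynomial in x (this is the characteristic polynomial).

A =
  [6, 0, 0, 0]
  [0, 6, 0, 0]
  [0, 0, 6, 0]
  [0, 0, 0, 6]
x^4 - 24*x^3 + 216*x^2 - 864*x + 1296

Expanding det(x·I − A) (e.g. by cofactor expansion or by noting that A is similar to its Jordan form J, which has the same characteristic polynomial as A) gives
  χ_A(x) = x^4 - 24*x^3 + 216*x^2 - 864*x + 1296
which factors as (x - 6)^4. The eigenvalues (with algebraic multiplicities) are λ = 6 with multiplicity 4.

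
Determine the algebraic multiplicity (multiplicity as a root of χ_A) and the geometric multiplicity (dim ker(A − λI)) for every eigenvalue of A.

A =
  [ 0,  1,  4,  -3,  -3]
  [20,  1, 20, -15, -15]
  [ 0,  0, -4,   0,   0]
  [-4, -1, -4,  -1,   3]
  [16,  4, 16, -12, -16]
λ = -4: alg = 5, geom = 4

Step 1 — factor the characteristic polynomial to read off the algebraic multiplicities:
  χ_A(x) = (x + 4)^5

Step 2 — compute geometric multiplicities via the rank-nullity identity g(λ) = n − rank(A − λI):
  rank(A − (-4)·I) = 1, so dim ker(A − (-4)·I) = n − 1 = 4

Summary:
  λ = -4: algebraic multiplicity = 5, geometric multiplicity = 4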